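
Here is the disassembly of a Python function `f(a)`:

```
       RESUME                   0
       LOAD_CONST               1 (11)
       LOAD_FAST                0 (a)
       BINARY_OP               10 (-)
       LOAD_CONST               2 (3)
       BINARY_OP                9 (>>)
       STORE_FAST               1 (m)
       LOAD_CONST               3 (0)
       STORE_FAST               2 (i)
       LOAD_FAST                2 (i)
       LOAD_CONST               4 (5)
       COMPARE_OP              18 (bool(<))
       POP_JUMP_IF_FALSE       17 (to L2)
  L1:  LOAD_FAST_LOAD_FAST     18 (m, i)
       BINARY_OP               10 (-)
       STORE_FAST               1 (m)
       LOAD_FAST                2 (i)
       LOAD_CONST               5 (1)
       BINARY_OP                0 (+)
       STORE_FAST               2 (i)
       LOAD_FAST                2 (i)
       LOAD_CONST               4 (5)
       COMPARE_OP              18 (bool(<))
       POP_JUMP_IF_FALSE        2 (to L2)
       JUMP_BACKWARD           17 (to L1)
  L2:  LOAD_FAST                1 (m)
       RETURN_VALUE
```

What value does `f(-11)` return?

LOAD_CONST → push 11
LOAD_FAST a → push -11
BINARY_OP - → 11 - -11 = 22
LOAD_CONST → push 3
BINARY_OP >> → 22 >> 3 = 2
STORE_FAST m → m=2
LOAD_CONST → push 0
STORE_FAST i → i=0
LOAD_FAST i → push 0
LOAD_CONST → push 5
COMPARE_OP bool(<) → 0 vs 5 = True
POP_JUMP_IF_FALSE → pop True; no jump
LOAD_FAST_LOAD_FAST m,i → push 2,0
BINARY_OP - → 2 - 0 = 2
STORE_FAST m → m=2
LOAD_FAST i → push 0
LOAD_CONST → push 1
BINARY_OP + → 0 + 1 = 1
STORE_FAST i → i=1
LOAD_FAST i → push 1
LOAD_CONST → push 5
COMPARE_OP bool(<) → 1 vs 5 = True
POP_JUMP_IF_FALSE → pop True; no jump
LOAD_FAST_LOAD_FAST m,i → push 2,1
BINARY_OP - → 2 - 1 = 1
STORE_FAST m → m=1
LOAD_FAST i → push 1
LOAD_CONST → push 1
BINARY_OP + → 1 + 1 = 2
STORE_FAST i → i=2
LOAD_FAST i → push 2
LOAD_CONST → push 5
COMPARE_OP bool(<) → 2 vs 5 = True
POP_JUMP_IF_FALSE → pop True; no jump
LOAD_FAST_LOAD_FAST m,i → push 1,2
BINARY_OP - → 1 - 2 = -1
STORE_FAST m → m=-1
LOAD_FAST i → push 2
LOAD_CONST → push 1
BINARY_OP + → 2 + 1 = 3
STORE_FAST i → i=3
LOAD_FAST i → push 3
LOAD_CONST → push 5
COMPARE_OP bool(<) → 3 vs 5 = True
POP_JUMP_IF_FALSE → pop True; no jump
LOAD_FAST_LOAD_FAST m,i → push -1,3
BINARY_OP - → -1 - 3 = -4
STORE_FAST m → m=-4
LOAD_FAST i → push 3
LOAD_CONST → push 1
BINARY_OP + → 3 + 1 = 4
STORE_FAST i → i=4
LOAD_FAST i → push 4
LOAD_CONST → push 5
COMPARE_OP bool(<) → 4 vs 5 = True
POP_JUMP_IF_FALSE → pop True; no jump
LOAD_FAST_LOAD_FAST m,i → push -4,4
BINARY_OP - → -4 - 4 = -8
STORE_FAST m → m=-8
LOAD_FAST i → push 4
LOAD_CONST → push 1
BINARY_OP + → 4 + 1 = 5
STORE_FAST i → i=5
LOAD_FAST i → push 5
LOAD_CONST → push 5
COMPARE_OP bool(<) → 5 vs 5 = False
POP_JUMP_IF_FALSE → pop False; jump
LOAD_FAST m → push -8
RETURN_VALUE → return -8.

-8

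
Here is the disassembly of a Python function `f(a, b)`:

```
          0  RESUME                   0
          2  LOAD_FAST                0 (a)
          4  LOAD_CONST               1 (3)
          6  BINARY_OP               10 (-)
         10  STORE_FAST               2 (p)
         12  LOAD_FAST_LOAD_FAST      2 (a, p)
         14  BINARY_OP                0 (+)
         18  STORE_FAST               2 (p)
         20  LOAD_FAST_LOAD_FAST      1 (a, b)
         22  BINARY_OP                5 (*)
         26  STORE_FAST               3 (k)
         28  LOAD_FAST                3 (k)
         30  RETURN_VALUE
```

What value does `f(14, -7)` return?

-98

LOAD_FAST a → push 14. Stack: [14]
LOAD_CONST → push 3. Stack: [14, 3]
BINARY_OP - → 14 - 3 = 11. Stack: [11]
STORE_FAST p → p=11. Stack: []
LOAD_FAST_LOAD_FAST a,p → push 14,11. Stack: [14, 11]
BINARY_OP + → 14 + 11 = 25. Stack: [25]
STORE_FAST p → p=25. Stack: []
LOAD_FAST_LOAD_FAST a,b → push 14,-7. Stack: [14, -7]
BINARY_OP * → 14 * -7 = -98. Stack: [-98]
STORE_FAST k → k=-98. Stack: []
LOAD_FAST k → push -98. Stack: [-98]
RETURN_VALUE → return -98.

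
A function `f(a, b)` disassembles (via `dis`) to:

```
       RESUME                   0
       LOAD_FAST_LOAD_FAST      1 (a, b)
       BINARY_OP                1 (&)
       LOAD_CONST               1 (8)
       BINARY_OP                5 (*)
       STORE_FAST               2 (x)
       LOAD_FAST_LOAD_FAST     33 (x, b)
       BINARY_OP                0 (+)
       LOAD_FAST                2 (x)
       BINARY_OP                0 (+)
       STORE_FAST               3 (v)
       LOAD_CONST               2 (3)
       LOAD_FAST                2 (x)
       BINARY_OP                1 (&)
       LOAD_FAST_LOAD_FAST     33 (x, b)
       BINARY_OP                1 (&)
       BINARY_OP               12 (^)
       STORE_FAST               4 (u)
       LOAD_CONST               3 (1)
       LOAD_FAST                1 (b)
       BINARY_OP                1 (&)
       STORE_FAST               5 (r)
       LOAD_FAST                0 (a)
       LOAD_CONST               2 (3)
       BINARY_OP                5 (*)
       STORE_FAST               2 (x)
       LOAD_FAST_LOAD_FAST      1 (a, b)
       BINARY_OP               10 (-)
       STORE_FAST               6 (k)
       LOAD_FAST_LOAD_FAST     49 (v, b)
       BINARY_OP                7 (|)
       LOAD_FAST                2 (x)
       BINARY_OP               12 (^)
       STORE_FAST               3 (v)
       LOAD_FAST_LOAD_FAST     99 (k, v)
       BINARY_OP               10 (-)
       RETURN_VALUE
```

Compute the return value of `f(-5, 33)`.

538

LOAD_FAST_LOAD_FAST a,b → push -5,33. Stack: [-5, 33]
BINARY_OP & → -5 & 33 = 33. Stack: [33]
LOAD_CONST → push 8. Stack: [33, 8]
BINARY_OP * → 33 * 8 = 264. Stack: [264]
STORE_FAST x → x=264. Stack: []
LOAD_FAST_LOAD_FAST x,b → push 264,33. Stack: [264, 33]
BINARY_OP + → 264 + 33 = 297. Stack: [297]
LOAD_FAST x → push 264. Stack: [297, 264]
BINARY_OP + → 297 + 264 = 561. Stack: [561]
STORE_FAST v → v=561. Stack: []
LOAD_CONST → push 3. Stack: [3]
LOAD_FAST x → push 264. Stack: [3, 264]
BINARY_OP & → 3 & 264 = 0. Stack: [0]
LOAD_FAST_LOAD_FAST x,b → push 264,33. Stack: [0, 264, 33]
BINARY_OP & → 264 & 33 = 0. Stack: [0, 0]
BINARY_OP ^ → 0 ^ 0 = 0. Stack: [0]
STORE_FAST u → u=0. Stack: []
LOAD_CONST → push 1. Stack: [1]
LOAD_FAST b → push 33. Stack: [1, 33]
BINARY_OP & → 1 & 33 = 1. Stack: [1]
STORE_FAST r → r=1. Stack: []
LOAD_FAST a → push -5. Stack: [-5]
LOAD_CONST → push 3. Stack: [-5, 3]
BINARY_OP * → -5 * 3 = -15. Stack: [-15]
STORE_FAST x → x=-15. Stack: []
LOAD_FAST_LOAD_FAST a,b → push -5,33. Stack: [-5, 33]
BINARY_OP - → -5 - 33 = -38. Stack: [-38]
STORE_FAST k → k=-38. Stack: []
LOAD_FAST_LOAD_FAST v,b → push 561,33. Stack: [561, 33]
BINARY_OP | → 561 | 33 = 561. Stack: [561]
LOAD_FAST x → push -15. Stack: [561, -15]
BINARY_OP ^ → 561 ^ -15 = -576. Stack: [-576]
STORE_FAST v → v=-576. Stack: []
LOAD_FAST_LOAD_FAST k,v → push -38,-576. Stack: [-38, -576]
BINARY_OP - → -38 - -576 = 538. Stack: [538]
RETURN_VALUE → return 538.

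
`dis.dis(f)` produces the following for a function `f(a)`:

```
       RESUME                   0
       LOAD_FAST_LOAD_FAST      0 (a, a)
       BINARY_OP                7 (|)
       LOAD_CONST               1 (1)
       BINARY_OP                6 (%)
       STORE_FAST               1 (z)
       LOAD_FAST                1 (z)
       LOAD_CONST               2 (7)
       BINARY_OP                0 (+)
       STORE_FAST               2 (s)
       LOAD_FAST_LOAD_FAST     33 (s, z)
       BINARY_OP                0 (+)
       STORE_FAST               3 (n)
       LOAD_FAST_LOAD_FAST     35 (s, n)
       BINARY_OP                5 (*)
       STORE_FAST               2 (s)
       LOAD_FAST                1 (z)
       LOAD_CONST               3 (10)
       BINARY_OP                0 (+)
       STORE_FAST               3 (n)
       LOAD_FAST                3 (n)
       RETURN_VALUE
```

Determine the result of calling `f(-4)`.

LOAD_FAST_LOAD_FAST a,a → push -4,-4. Stack: [-4, -4]
BINARY_OP | → -4 | -4 = -4. Stack: [-4]
LOAD_CONST → push 1. Stack: [-4, 1]
BINARY_OP % → -4 % 1 = 0. Stack: [0]
STORE_FAST z → z=0. Stack: []
LOAD_FAST z → push 0. Stack: [0]
LOAD_CONST → push 7. Stack: [0, 7]
BINARY_OP + → 0 + 7 = 7. Stack: [7]
STORE_FAST s → s=7. Stack: []
LOAD_FAST_LOAD_FAST s,z → push 7,0. Stack: [7, 0]
BINARY_OP + → 7 + 0 = 7. Stack: [7]
STORE_FAST n → n=7. Stack: []
LOAD_FAST_LOAD_FAST s,n → push 7,7. Stack: [7, 7]
BINARY_OP * → 7 * 7 = 49. Stack: [49]
STORE_FAST s → s=49. Stack: []
LOAD_FAST z → push 0. Stack: [0]
LOAD_CONST → push 10. Stack: [0, 10]
BINARY_OP + → 0 + 10 = 10. Stack: [10]
STORE_FAST n → n=10. Stack: []
LOAD_FAST n → push 10. Stack: [10]
RETURN_VALUE → return 10.

10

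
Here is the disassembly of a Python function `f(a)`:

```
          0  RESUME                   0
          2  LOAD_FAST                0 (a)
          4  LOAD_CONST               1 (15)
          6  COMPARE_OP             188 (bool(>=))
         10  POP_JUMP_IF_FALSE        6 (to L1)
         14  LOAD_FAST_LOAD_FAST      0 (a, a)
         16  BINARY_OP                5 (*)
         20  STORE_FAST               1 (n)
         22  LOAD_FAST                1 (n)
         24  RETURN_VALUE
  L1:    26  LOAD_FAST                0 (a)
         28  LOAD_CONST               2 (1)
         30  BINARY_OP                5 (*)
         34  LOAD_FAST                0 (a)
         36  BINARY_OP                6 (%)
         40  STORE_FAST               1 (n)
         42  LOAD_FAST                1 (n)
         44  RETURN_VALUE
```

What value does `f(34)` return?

1156

LOAD_FAST a → push 34. Stack: [34]
LOAD_CONST → push 15. Stack: [34, 15]
COMPARE_OP bool(>=) → 34 vs 15 = True. Stack: [True]
POP_JUMP_IF_FALSE → pop True; no jump. Stack: []
LOAD_FAST_LOAD_FAST a,a → push 34,34. Stack: [34, 34]
BINARY_OP * → 34 * 34 = 1156. Stack: [1156]
STORE_FAST n → n=1156. Stack: []
LOAD_FAST n → push 1156. Stack: [1156]
RETURN_VALUE → return 1156.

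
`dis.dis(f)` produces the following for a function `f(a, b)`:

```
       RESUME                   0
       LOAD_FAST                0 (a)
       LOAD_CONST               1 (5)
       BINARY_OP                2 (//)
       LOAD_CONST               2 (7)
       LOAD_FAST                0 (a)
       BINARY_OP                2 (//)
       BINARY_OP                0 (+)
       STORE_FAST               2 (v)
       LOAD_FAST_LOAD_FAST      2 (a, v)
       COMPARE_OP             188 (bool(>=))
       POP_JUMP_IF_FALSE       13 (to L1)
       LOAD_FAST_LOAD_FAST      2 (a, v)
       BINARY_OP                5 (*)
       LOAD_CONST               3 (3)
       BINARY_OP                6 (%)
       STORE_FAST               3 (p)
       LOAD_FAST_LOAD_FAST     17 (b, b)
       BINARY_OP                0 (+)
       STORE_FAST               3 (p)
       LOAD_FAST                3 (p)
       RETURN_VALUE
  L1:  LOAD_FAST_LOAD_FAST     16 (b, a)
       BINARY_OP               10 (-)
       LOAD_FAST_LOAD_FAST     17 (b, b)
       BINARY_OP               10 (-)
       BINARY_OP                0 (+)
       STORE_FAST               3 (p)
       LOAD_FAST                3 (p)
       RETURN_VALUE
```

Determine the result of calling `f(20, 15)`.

LOAD_FAST a → push 20. Stack: [20]
LOAD_CONST → push 5. Stack: [20, 5]
BINARY_OP // → 20 // 5 = 4. Stack: [4]
LOAD_CONST → push 7. Stack: [4, 7]
LOAD_FAST a → push 20. Stack: [4, 7, 20]
BINARY_OP // → 7 // 20 = 0. Stack: [4, 0]
BINARY_OP + → 4 + 0 = 4. Stack: [4]
STORE_FAST v → v=4. Stack: []
LOAD_FAST_LOAD_FAST a,v → push 20,4. Stack: [20, 4]
COMPARE_OP bool(>=) → 20 vs 4 = True. Stack: [True]
POP_JUMP_IF_FALSE → pop True; no jump. Stack: []
LOAD_FAST_LOAD_FAST a,v → push 20,4. Stack: [20, 4]
BINARY_OP * → 20 * 4 = 80. Stack: [80]
LOAD_CONST → push 3. Stack: [80, 3]
BINARY_OP % → 80 % 3 = 2. Stack: [2]
STORE_FAST p → p=2. Stack: []
LOAD_FAST_LOAD_FAST b,b → push 15,15. Stack: [15, 15]
BINARY_OP + → 15 + 15 = 30. Stack: [30]
STORE_FAST p → p=30. Stack: []
LOAD_FAST p → push 30. Stack: [30]
RETURN_VALUE → return 30.

30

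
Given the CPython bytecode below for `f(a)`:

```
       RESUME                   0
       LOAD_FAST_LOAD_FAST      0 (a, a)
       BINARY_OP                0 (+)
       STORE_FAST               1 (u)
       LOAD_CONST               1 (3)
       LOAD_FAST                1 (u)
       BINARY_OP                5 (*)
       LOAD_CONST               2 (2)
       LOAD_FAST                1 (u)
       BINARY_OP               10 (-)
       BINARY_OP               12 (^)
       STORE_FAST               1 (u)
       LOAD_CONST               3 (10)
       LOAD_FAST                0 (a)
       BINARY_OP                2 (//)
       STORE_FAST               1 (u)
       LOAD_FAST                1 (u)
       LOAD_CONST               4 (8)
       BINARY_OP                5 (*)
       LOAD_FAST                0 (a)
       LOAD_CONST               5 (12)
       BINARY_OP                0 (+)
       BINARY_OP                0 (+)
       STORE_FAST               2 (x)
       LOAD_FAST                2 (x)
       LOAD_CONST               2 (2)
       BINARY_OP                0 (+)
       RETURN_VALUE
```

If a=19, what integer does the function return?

LOAD_FAST_LOAD_FAST a,a → push 19,19. Stack: [19, 19]
BINARY_OP + → 19 + 19 = 38. Stack: [38]
STORE_FAST u → u=38. Stack: []
LOAD_CONST → push 3. Stack: [3]
LOAD_FAST u → push 38. Stack: [3, 38]
BINARY_OP * → 3 * 38 = 114. Stack: [114]
LOAD_CONST → push 2. Stack: [114, 2]
LOAD_FAST u → push 38. Stack: [114, 2, 38]
BINARY_OP - → 2 - 38 = -36. Stack: [114, -36]
BINARY_OP ^ → 114 ^ -36 = -82. Stack: [-82]
STORE_FAST u → u=-82. Stack: []
LOAD_CONST → push 10. Stack: [10]
LOAD_FAST a → push 19. Stack: [10, 19]
BINARY_OP // → 10 // 19 = 0. Stack: [0]
STORE_FAST u → u=0. Stack: []
LOAD_FAST u → push 0. Stack: [0]
LOAD_CONST → push 8. Stack: [0, 8]
BINARY_OP * → 0 * 8 = 0. Stack: [0]
LOAD_FAST a → push 19. Stack: [0, 19]
LOAD_CONST → push 12. Stack: [0, 19, 12]
BINARY_OP + → 19 + 12 = 31. Stack: [0, 31]
BINARY_OP + → 0 + 31 = 31. Stack: [31]
STORE_FAST x → x=31. Stack: []
LOAD_FAST x → push 31. Stack: [31]
LOAD_CONST → push 2. Stack: [31, 2]
BINARY_OP + → 31 + 2 = 33. Stack: [33]
RETURN_VALUE → return 33.

33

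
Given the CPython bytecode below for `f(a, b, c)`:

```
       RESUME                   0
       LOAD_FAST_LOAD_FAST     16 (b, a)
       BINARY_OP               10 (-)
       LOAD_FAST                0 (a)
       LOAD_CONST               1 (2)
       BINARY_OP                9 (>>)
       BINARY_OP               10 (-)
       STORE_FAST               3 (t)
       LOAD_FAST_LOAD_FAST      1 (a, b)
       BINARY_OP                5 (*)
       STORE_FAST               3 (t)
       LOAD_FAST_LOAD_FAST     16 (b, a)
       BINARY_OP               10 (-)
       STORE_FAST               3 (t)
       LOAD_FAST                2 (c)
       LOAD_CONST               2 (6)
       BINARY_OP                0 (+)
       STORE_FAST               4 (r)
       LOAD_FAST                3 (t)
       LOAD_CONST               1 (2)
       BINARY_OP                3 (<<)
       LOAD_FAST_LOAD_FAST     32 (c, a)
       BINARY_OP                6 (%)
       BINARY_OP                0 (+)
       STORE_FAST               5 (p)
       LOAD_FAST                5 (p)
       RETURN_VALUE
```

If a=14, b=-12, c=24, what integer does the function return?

-94

LOAD_FAST_LOAD_FAST b,a → push -12,14. Stack: [-12, 14]
BINARY_OP - → -12 - 14 = -26. Stack: [-26]
LOAD_FAST a → push 14. Stack: [-26, 14]
LOAD_CONST → push 2. Stack: [-26, 14, 2]
BINARY_OP >> → 14 >> 2 = 3. Stack: [-26, 3]
BINARY_OP - → -26 - 3 = -29. Stack: [-29]
STORE_FAST t → t=-29. Stack: []
LOAD_FAST_LOAD_FAST a,b → push 14,-12. Stack: [14, -12]
BINARY_OP * → 14 * -12 = -168. Stack: [-168]
STORE_FAST t → t=-168. Stack: []
LOAD_FAST_LOAD_FAST b,a → push -12,14. Stack: [-12, 14]
BINARY_OP - → -12 - 14 = -26. Stack: [-26]
STORE_FAST t → t=-26. Stack: []
LOAD_FAST c → push 24. Stack: [24]
LOAD_CONST → push 6. Stack: [24, 6]
BINARY_OP + → 24 + 6 = 30. Stack: [30]
STORE_FAST r → r=30. Stack: []
LOAD_FAST t → push -26. Stack: [-26]
LOAD_CONST → push 2. Stack: [-26, 2]
BINARY_OP << → -26 << 2 = -104. Stack: [-104]
LOAD_FAST_LOAD_FAST c,a → push 24,14. Stack: [-104, 24, 14]
BINARY_OP % → 24 % 14 = 10. Stack: [-104, 10]
BINARY_OP + → -104 + 10 = -94. Stack: [-94]
STORE_FAST p → p=-94. Stack: []
LOAD_FAST p → push -94. Stack: [-94]
RETURN_VALUE → return -94.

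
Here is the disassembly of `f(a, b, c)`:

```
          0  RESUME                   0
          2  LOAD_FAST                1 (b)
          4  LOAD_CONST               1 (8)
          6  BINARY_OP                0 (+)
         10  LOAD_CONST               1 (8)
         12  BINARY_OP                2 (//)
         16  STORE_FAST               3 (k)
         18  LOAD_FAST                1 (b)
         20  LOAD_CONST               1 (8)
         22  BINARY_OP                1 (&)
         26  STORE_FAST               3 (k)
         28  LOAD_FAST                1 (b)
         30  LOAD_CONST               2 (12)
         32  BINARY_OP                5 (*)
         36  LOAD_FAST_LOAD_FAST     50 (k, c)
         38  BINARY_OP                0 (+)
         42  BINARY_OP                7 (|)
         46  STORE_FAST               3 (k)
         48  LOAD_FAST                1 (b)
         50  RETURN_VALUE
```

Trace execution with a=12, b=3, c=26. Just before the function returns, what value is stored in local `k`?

62

LOAD_FAST b → push 3. Stack: [3]
LOAD_CONST → push 8. Stack: [3, 8]
BINARY_OP + → 3 + 8 = 11. Stack: [11]
LOAD_CONST → push 8. Stack: [11, 8]
BINARY_OP // → 11 // 8 = 1. Stack: [1]
STORE_FAST k → k=1. Stack: []
LOAD_FAST b → push 3. Stack: [3]
LOAD_CONST → push 8. Stack: [3, 8]
BINARY_OP & → 3 & 8 = 0. Stack: [0]
STORE_FAST k → k=0. Stack: []
LOAD_FAST b → push 3. Stack: [3]
LOAD_CONST → push 12. Stack: [3, 12]
BINARY_OP * → 3 * 12 = 36. Stack: [36]
LOAD_FAST_LOAD_FAST k,c → push 0,26. Stack: [36, 0, 26]
BINARY_OP + → 0 + 26 = 26. Stack: [36, 26]
BINARY_OP | → 36 | 26 = 62. Stack: [62]
STORE_FAST k → k=62. Stack: []
LOAD_FAST b → push 3. Stack: [3]
RETURN_VALUE → return 3.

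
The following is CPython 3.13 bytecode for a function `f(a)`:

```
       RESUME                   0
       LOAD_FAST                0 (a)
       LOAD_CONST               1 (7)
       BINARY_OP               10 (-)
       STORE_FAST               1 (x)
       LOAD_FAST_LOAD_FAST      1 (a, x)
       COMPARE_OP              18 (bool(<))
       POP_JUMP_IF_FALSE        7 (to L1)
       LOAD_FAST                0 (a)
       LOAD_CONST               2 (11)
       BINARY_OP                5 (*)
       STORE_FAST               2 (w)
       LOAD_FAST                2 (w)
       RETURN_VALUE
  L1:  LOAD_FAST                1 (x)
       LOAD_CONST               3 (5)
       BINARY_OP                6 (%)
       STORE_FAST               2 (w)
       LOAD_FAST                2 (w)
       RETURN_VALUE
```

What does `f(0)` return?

LOAD_FAST a → push 0. Stack: [0]
LOAD_CONST → push 7. Stack: [0, 7]
BINARY_OP - → 0 - 7 = -7. Stack: [-7]
STORE_FAST x → x=-7. Stack: []
LOAD_FAST_LOAD_FAST a,x → push 0,-7. Stack: [0, -7]
COMPARE_OP bool(<) → 0 vs -7 = False. Stack: [False]
POP_JUMP_IF_FALSE → pop False; jump. Stack: []
LOAD_FAST x → push -7. Stack: [-7]
LOAD_CONST → push 5. Stack: [-7, 5]
BINARY_OP % → -7 % 5 = 3. Stack: [3]
STORE_FAST w → w=3. Stack: []
LOAD_FAST w → push 3. Stack: [3]
RETURN_VALUE → return 3.

3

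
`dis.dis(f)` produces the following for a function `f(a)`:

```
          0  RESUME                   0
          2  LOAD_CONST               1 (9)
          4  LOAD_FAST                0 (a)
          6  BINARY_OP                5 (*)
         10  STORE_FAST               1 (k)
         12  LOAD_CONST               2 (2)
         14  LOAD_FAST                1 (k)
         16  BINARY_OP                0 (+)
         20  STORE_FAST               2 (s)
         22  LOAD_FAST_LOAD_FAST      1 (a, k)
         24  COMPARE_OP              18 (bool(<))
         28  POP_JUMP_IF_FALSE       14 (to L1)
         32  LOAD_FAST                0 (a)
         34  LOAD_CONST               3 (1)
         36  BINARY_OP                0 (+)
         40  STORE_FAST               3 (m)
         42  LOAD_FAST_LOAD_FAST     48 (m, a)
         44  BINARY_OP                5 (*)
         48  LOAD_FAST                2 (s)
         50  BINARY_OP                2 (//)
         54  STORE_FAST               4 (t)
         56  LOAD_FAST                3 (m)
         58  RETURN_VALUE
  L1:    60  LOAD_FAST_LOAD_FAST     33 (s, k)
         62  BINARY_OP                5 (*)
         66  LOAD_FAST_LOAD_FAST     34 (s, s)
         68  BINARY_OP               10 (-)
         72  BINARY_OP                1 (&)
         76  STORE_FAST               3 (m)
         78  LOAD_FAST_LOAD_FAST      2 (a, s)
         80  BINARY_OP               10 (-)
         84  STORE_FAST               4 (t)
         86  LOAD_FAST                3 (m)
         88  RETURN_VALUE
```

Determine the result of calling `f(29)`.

LOAD_CONST → push 9. Stack: [9]
LOAD_FAST a → push 29. Stack: [9, 29]
BINARY_OP * → 9 * 29 = 261. Stack: [261]
STORE_FAST k → k=261. Stack: []
LOAD_CONST → push 2. Stack: [2]
LOAD_FAST k → push 261. Stack: [2, 261]
BINARY_OP + → 2 + 261 = 263. Stack: [263]
STORE_FAST s → s=263. Stack: []
LOAD_FAST_LOAD_FAST a,k → push 29,261. Stack: [29, 261]
COMPARE_OP bool(<) → 29 vs 261 = True. Stack: [True]
POP_JUMP_IF_FALSE → pop True; no jump. Stack: []
LOAD_FAST a → push 29. Stack: [29]
LOAD_CONST → push 1. Stack: [29, 1]
BINARY_OP + → 29 + 1 = 30. Stack: [30]
STORE_FAST m → m=30. Stack: []
LOAD_FAST_LOAD_FAST m,a → push 30,29. Stack: [30, 29]
BINARY_OP * → 30 * 29 = 870. Stack: [870]
LOAD_FAST s → push 263. Stack: [870, 263]
BINARY_OP // → 870 // 263 = 3. Stack: [3]
STORE_FAST t → t=3. Stack: []
LOAD_FAST m → push 30. Stack: [30]
RETURN_VALUE → return 30.

30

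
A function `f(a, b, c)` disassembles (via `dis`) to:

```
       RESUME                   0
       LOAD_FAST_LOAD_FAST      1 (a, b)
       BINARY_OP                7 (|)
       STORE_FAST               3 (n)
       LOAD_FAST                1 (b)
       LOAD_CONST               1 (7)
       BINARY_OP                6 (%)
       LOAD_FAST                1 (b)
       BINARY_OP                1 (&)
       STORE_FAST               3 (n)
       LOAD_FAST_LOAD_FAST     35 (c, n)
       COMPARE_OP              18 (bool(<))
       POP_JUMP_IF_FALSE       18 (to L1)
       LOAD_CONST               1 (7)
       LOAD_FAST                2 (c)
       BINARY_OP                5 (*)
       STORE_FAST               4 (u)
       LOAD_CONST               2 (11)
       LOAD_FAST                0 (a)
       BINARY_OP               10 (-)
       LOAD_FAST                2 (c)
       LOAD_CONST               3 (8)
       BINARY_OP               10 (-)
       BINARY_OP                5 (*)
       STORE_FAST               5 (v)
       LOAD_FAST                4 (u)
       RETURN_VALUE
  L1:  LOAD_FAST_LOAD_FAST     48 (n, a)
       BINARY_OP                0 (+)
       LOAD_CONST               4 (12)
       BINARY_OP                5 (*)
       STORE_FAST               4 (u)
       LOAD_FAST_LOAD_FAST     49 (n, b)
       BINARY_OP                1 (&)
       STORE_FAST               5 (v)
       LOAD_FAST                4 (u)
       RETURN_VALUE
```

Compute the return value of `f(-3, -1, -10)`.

-70

LOAD_FAST_LOAD_FAST a,b → push -3,-1. Stack: [-3, -1]
BINARY_OP | → -3 | -1 = -1. Stack: [-1]
STORE_FAST n → n=-1. Stack: []
LOAD_FAST b → push -1. Stack: [-1]
LOAD_CONST → push 7. Stack: [-1, 7]
BINARY_OP % → -1 % 7 = 6. Stack: [6]
LOAD_FAST b → push -1. Stack: [6, -1]
BINARY_OP & → 6 & -1 = 6. Stack: [6]
STORE_FAST n → n=6. Stack: []
LOAD_FAST_LOAD_FAST c,n → push -10,6. Stack: [-10, 6]
COMPARE_OP bool(<) → -10 vs 6 = True. Stack: [True]
POP_JUMP_IF_FALSE → pop True; no jump. Stack: []
LOAD_CONST → push 7. Stack: [7]
LOAD_FAST c → push -10. Stack: [7, -10]
BINARY_OP * → 7 * -10 = -70. Stack: [-70]
STORE_FAST u → u=-70. Stack: []
LOAD_CONST → push 11. Stack: [11]
LOAD_FAST a → push -3. Stack: [11, -3]
BINARY_OP - → 11 - -3 = 14. Stack: [14]
LOAD_FAST c → push -10. Stack: [14, -10]
LOAD_CONST → push 8. Stack: [14, -10, 8]
BINARY_OP - → -10 - 8 = -18. Stack: [14, -18]
BINARY_OP * → 14 * -18 = -252. Stack: [-252]
STORE_FAST v → v=-252. Stack: []
LOAD_FAST u → push -70. Stack: [-70]
RETURN_VALUE → return -70.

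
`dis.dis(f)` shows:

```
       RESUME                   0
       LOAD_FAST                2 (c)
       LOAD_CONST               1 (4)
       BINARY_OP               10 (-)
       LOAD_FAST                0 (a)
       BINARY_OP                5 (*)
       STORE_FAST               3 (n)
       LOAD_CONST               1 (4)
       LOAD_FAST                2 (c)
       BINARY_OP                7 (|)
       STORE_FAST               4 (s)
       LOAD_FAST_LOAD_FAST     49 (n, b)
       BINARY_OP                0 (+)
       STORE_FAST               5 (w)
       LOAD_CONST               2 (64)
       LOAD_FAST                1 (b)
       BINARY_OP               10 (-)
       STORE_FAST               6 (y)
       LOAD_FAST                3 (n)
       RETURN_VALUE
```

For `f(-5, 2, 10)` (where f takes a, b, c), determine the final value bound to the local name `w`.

LOAD_FAST c → push 10. Stack: [10]
LOAD_CONST → push 4. Stack: [10, 4]
BINARY_OP - → 10 - 4 = 6. Stack: [6]
LOAD_FAST a → push -5. Stack: [6, -5]
BINARY_OP * → 6 * -5 = -30. Stack: [-30]
STORE_FAST n → n=-30. Stack: []
LOAD_CONST → push 4. Stack: [4]
LOAD_FAST c → push 10. Stack: [4, 10]
BINARY_OP | → 4 | 10 = 14. Stack: [14]
STORE_FAST s → s=14. Stack: []
LOAD_FAST_LOAD_FAST n,b → push -30,2. Stack: [-30, 2]
BINARY_OP + → -30 + 2 = -28. Stack: [-28]
STORE_FAST w → w=-28. Stack: []
LOAD_CONST → push 64. Stack: [64]
LOAD_FAST b → push 2. Stack: [64, 2]
BINARY_OP - → 64 - 2 = 62. Stack: [62]
STORE_FAST y → y=62. Stack: []
LOAD_FAST n → push -30. Stack: [-30]
RETURN_VALUE → return -30.

-28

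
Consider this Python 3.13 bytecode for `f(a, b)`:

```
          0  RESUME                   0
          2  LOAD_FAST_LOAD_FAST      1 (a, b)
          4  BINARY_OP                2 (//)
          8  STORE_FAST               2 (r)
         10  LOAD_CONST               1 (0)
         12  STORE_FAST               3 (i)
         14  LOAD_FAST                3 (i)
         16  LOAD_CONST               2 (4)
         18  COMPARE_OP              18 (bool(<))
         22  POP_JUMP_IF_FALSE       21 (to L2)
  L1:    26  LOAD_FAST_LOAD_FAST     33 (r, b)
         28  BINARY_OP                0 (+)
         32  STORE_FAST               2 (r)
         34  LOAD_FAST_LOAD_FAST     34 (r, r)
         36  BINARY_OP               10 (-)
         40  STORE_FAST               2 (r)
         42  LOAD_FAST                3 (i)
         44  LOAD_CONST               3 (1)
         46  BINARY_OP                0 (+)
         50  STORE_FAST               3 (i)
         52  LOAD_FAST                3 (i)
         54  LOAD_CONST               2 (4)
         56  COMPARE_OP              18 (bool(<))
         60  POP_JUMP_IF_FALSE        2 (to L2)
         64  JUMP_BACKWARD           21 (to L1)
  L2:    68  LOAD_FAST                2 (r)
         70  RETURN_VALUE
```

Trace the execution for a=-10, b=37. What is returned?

0

LOAD_FAST_LOAD_FAST a,b → push -10,37
BINARY_OP // → -10 // 37 = -1
STORE_FAST r → r=-1
LOAD_CONST → push 0
STORE_FAST i → i=0
LOAD_FAST i → push 0
LOAD_CONST → push 4
COMPARE_OP bool(<) → 0 vs 4 = True
POP_JUMP_IF_FALSE → pop True; no jump
LOAD_FAST_LOAD_FAST r,b → push -1,37
BINARY_OP + → -1 + 37 = 36
STORE_FAST r → r=36
LOAD_FAST_LOAD_FAST r,r → push 36,36
BINARY_OP - → 36 - 36 = 0
STORE_FAST r → r=0
LOAD_FAST i → push 0
LOAD_CONST → push 1
BINARY_OP + → 0 + 1 = 1
STORE_FAST i → i=1
LOAD_FAST i → push 1
LOAD_CONST → push 4
COMPARE_OP bool(<) → 1 vs 4 = True
POP_JUMP_IF_FALSE → pop True; no jump
LOAD_FAST_LOAD_FAST r,b → push 0,37
BINARY_OP + → 0 + 37 = 37
STORE_FAST r → r=37
LOAD_FAST_LOAD_FAST r,r → push 37,37
BINARY_OP - → 37 - 37 = 0
STORE_FAST r → r=0
LOAD_FAST i → push 1
LOAD_CONST → push 1
BINARY_OP + → 1 + 1 = 2
STORE_FAST i → i=2
LOAD_FAST i → push 2
LOAD_CONST → push 4
COMPARE_OP bool(<) → 2 vs 4 = True
POP_JUMP_IF_FALSE → pop True; no jump
LOAD_FAST_LOAD_FAST r,b → push 0,37
BINARY_OP + → 0 + 37 = 37
STORE_FAST r → r=37
LOAD_FAST_LOAD_FAST r,r → push 37,37
BINARY_OP - → 37 - 37 = 0
STORE_FAST r → r=0
LOAD_FAST i → push 2
LOAD_CONST → push 1
BINARY_OP + → 2 + 1 = 3
STORE_FAST i → i=3
LOAD_FAST i → push 3
LOAD_CONST → push 4
COMPARE_OP bool(<) → 3 vs 4 = True
POP_JUMP_IF_FALSE → pop True; no jump
LOAD_FAST_LOAD_FAST r,b → push 0,37
BINARY_OP + → 0 + 37 = 37
STORE_FAST r → r=37
LOAD_FAST_LOAD_FAST r,r → push 37,37
BINARY_OP - → 37 - 37 = 0
STORE_FAST r → r=0
LOAD_FAST i → push 3
LOAD_CONST → push 1
BINARY_OP + → 3 + 1 = 4
STORE_FAST i → i=4
LOAD_FAST i → push 4
LOAD_CONST → push 4
COMPARE_OP bool(<) → 4 vs 4 = False
POP_JUMP_IF_FALSE → pop False; jump
LOAD_FAST r → push 0
RETURN_VALUE → return 0.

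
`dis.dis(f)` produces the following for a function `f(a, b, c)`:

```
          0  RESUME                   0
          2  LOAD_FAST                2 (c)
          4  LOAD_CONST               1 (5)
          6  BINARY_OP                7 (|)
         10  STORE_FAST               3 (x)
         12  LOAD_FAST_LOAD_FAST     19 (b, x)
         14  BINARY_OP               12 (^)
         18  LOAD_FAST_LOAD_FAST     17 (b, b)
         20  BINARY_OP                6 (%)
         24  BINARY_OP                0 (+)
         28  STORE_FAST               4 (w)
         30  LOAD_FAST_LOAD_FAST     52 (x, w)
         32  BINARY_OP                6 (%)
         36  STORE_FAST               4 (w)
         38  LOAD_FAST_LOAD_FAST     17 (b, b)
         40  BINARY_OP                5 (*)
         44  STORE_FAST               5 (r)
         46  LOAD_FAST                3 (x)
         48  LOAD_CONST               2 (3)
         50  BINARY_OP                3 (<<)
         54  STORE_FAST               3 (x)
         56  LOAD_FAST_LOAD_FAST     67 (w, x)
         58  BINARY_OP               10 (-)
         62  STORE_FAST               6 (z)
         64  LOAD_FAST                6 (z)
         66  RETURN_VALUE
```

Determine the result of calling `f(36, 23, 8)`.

LOAD_FAST c → push 8. Stack: [8]
LOAD_CONST → push 5. Stack: [8, 5]
BINARY_OP | → 8 | 5 = 13. Stack: [13]
STORE_FAST x → x=13. Stack: []
LOAD_FAST_LOAD_FAST b,x → push 23,13. Stack: [23, 13]
BINARY_OP ^ → 23 ^ 13 = 26. Stack: [26]
LOAD_FAST_LOAD_FAST b,b → push 23,23. Stack: [26, 23, 23]
BINARY_OP % → 23 % 23 = 0. Stack: [26, 0]
BINARY_OP + → 26 + 0 = 26. Stack: [26]
STORE_FAST w → w=26. Stack: []
LOAD_FAST_LOAD_FAST x,w → push 13,26. Stack: [13, 26]
BINARY_OP % → 13 % 26 = 13. Stack: [13]
STORE_FAST w → w=13. Stack: []
LOAD_FAST_LOAD_FAST b,b → push 23,23. Stack: [23, 23]
BINARY_OP * → 23 * 23 = 529. Stack: [529]
STORE_FAST r → r=529. Stack: []
LOAD_FAST x → push 13. Stack: [13]
LOAD_CONST → push 3. Stack: [13, 3]
BINARY_OP << → 13 << 3 = 104. Stack: [104]
STORE_FAST x → x=104. Stack: []
LOAD_FAST_LOAD_FAST w,x → push 13,104. Stack: [13, 104]
BINARY_OP - → 13 - 104 = -91. Stack: [-91]
STORE_FAST z → z=-91. Stack: []
LOAD_FAST z → push -91. Stack: [-91]
RETURN_VALUE → return -91.

-91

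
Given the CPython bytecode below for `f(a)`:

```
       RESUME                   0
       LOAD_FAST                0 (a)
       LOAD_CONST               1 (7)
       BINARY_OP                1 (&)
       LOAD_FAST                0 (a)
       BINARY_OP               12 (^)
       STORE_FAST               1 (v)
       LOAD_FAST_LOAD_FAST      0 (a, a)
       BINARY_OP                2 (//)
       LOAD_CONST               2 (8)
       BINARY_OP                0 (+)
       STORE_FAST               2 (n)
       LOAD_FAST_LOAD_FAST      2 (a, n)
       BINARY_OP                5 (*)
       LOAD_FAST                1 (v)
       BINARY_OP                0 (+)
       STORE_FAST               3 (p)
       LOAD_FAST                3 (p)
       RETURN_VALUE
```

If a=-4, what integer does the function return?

LOAD_FAST a → push -4. Stack: [-4]
LOAD_CONST → push 7. Stack: [-4, 7]
BINARY_OP & → -4 & 7 = 4. Stack: [4]
LOAD_FAST a → push -4. Stack: [4, -4]
BINARY_OP ^ → 4 ^ -4 = -8. Stack: [-8]
STORE_FAST v → v=-8. Stack: []
LOAD_FAST_LOAD_FAST a,a → push -4,-4. Stack: [-4, -4]
BINARY_OP // → -4 // -4 = 1. Stack: [1]
LOAD_CONST → push 8. Stack: [1, 8]
BINARY_OP + → 1 + 8 = 9. Stack: [9]
STORE_FAST n → n=9. Stack: []
LOAD_FAST_LOAD_FAST a,n → push -4,9. Stack: [-4, 9]
BINARY_OP * → -4 * 9 = -36. Stack: [-36]
LOAD_FAST v → push -8. Stack: [-36, -8]
BINARY_OP + → -36 + -8 = -44. Stack: [-44]
STORE_FAST p → p=-44. Stack: []
LOAD_FAST p → push -44. Stack: [-44]
RETURN_VALUE → return -44.

-44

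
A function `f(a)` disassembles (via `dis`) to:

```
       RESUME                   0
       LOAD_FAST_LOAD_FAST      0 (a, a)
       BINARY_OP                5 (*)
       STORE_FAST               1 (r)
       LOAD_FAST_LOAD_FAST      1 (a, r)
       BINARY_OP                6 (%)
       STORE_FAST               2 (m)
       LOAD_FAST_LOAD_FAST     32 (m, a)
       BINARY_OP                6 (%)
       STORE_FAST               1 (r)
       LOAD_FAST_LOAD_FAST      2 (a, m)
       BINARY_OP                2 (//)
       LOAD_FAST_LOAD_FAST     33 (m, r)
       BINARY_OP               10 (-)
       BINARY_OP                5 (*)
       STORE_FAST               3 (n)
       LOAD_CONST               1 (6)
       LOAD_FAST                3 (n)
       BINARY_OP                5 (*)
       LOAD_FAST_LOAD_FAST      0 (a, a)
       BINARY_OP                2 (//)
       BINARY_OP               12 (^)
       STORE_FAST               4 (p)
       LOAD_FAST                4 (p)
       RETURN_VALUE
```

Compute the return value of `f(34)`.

LOAD_FAST_LOAD_FAST a,a → push 34,34. Stack: [34, 34]
BINARY_OP * → 34 * 34 = 1156. Stack: [1156]
STORE_FAST r → r=1156. Stack: []
LOAD_FAST_LOAD_FAST a,r → push 34,1156. Stack: [34, 1156]
BINARY_OP % → 34 % 1156 = 34. Stack: [34]
STORE_FAST m → m=34. Stack: []
LOAD_FAST_LOAD_FAST m,a → push 34,34. Stack: [34, 34]
BINARY_OP % → 34 % 34 = 0. Stack: [0]
STORE_FAST r → r=0. Stack: []
LOAD_FAST_LOAD_FAST a,m → push 34,34. Stack: [34, 34]
BINARY_OP // → 34 // 34 = 1. Stack: [1]
LOAD_FAST_LOAD_FAST m,r → push 34,0. Stack: [1, 34, 0]
BINARY_OP - → 34 - 0 = 34. Stack: [1, 34]
BINARY_OP * → 1 * 34 = 34. Stack: [34]
STORE_FAST n → n=34. Stack: []
LOAD_CONST → push 6. Stack: [6]
LOAD_FAST n → push 34. Stack: [6, 34]
BINARY_OP * → 6 * 34 = 204. Stack: [204]
LOAD_FAST_LOAD_FAST a,a → push 34,34. Stack: [204, 34, 34]
BINARY_OP // → 34 // 34 = 1. Stack: [204, 1]
BINARY_OP ^ → 204 ^ 1 = 205. Stack: [205]
STORE_FAST p → p=205. Stack: []
LOAD_FAST p → push 205. Stack: [205]
RETURN_VALUE → return 205.

205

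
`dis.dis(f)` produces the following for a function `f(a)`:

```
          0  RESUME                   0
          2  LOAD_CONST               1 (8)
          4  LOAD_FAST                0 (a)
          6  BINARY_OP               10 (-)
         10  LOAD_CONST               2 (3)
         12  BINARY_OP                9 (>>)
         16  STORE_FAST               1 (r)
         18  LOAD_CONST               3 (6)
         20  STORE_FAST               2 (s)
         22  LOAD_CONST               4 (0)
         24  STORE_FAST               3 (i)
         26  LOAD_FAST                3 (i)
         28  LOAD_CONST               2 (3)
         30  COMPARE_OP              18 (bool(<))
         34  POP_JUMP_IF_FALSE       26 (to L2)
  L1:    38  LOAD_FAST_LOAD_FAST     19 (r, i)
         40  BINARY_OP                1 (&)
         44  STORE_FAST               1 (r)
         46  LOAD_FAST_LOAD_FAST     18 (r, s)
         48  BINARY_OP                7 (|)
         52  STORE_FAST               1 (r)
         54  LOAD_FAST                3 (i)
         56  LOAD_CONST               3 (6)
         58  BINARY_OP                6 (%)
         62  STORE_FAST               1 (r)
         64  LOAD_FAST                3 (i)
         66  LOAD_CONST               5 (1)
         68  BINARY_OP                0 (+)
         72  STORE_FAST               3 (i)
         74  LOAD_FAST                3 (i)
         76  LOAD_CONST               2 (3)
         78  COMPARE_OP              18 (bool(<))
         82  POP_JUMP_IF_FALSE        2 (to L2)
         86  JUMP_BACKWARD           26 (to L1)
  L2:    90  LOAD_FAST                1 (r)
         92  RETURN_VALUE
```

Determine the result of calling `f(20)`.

LOAD_CONST → push 8
LOAD_FAST a → push 20
BINARY_OP - → 8 - 20 = -12
LOAD_CONST → push 3
BINARY_OP >> → -12 >> 3 = -2
STORE_FAST r → r=-2
LOAD_CONST → push 6
STORE_FAST s → s=6
LOAD_CONST → push 0
STORE_FAST i → i=0
LOAD_FAST i → push 0
LOAD_CONST → push 3
COMPARE_OP bool(<) → 0 vs 3 = True
POP_JUMP_IF_FALSE → pop True; no jump
LOAD_FAST_LOAD_FAST r,i → push -2,0
BINARY_OP & → -2 & 0 = 0
STORE_FAST r → r=0
LOAD_FAST_LOAD_FAST r,s → push 0,6
BINARY_OP | → 0 | 6 = 6
STORE_FAST r → r=6
LOAD_FAST i → push 0
LOAD_CONST → push 6
BINARY_OP % → 0 % 6 = 0
STORE_FAST r → r=0
LOAD_FAST i → push 0
LOAD_CONST → push 1
BINARY_OP + → 0 + 1 = 1
STORE_FAST i → i=1
LOAD_FAST i → push 1
LOAD_CONST → push 3
COMPARE_OP bool(<) → 1 vs 3 = True
POP_JUMP_IF_FALSE → pop True; no jump
LOAD_FAST_LOAD_FAST r,i → push 0,1
BINARY_OP & → 0 & 1 = 0
STORE_FAST r → r=0
LOAD_FAST_LOAD_FAST r,s → push 0,6
BINARY_OP | → 0 | 6 = 6
STORE_FAST r → r=6
LOAD_FAST i → push 1
LOAD_CONST → push 6
BINARY_OP % → 1 % 6 = 1
STORE_FAST r → r=1
LOAD_FAST i → push 1
LOAD_CONST → push 1
BINARY_OP + → 1 + 1 = 2
STORE_FAST i → i=2
LOAD_FAST i → push 2
LOAD_CONST → push 3
COMPARE_OP bool(<) → 2 vs 3 = True
POP_JUMP_IF_FALSE → pop True; no jump
LOAD_FAST_LOAD_FAST r,i → push 1,2
BINARY_OP & → 1 & 2 = 0
STORE_FAST r → r=0
LOAD_FAST_LOAD_FAST r,s → push 0,6
BINARY_OP | → 0 | 6 = 6
STORE_FAST r → r=6
LOAD_FAST i → push 2
LOAD_CONST → push 6
BINARY_OP % → 2 % 6 = 2
STORE_FAST r → r=2
LOAD_FAST i → push 2
LOAD_CONST → push 1
BINARY_OP + → 2 + 1 = 3
STORE_FAST i → i=3
LOAD_FAST i → push 3
LOAD_CONST → push 3
COMPARE_OP bool(<) → 3 vs 3 = False
POP_JUMP_IF_FALSE → pop False; jump
LOAD_FAST r → push 2
RETURN_VALUE → return 2.

2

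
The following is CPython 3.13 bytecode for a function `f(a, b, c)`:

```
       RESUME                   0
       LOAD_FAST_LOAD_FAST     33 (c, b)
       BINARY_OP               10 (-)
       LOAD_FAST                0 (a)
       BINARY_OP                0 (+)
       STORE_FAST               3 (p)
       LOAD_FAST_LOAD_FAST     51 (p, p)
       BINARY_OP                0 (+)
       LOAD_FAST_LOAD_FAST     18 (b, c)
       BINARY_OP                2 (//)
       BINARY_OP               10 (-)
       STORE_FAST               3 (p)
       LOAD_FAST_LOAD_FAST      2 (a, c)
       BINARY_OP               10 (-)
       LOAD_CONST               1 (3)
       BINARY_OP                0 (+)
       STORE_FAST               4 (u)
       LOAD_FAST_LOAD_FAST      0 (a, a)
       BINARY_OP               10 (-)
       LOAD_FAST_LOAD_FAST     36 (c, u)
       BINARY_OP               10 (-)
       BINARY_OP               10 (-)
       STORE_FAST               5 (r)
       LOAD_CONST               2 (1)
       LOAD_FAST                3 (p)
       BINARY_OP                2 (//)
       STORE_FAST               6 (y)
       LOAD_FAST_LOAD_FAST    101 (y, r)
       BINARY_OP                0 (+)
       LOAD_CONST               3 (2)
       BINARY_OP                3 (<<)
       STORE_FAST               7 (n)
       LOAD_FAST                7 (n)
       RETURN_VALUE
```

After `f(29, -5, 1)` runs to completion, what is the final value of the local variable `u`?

31

LOAD_FAST_LOAD_FAST c,b → push 1,-5. Stack: [1, -5]
BINARY_OP - → 1 - -5 = 6. Stack: [6]
LOAD_FAST a → push 29. Stack: [6, 29]
BINARY_OP + → 6 + 29 = 35. Stack: [35]
STORE_FAST p → p=35. Stack: []
LOAD_FAST_LOAD_FAST p,p → push 35,35. Stack: [35, 35]
BINARY_OP + → 35 + 35 = 70. Stack: [70]
LOAD_FAST_LOAD_FAST b,c → push -5,1. Stack: [70, -5, 1]
BINARY_OP // → -5 // 1 = -5. Stack: [70, -5]
BINARY_OP - → 70 - -5 = 75. Stack: [75]
STORE_FAST p → p=75. Stack: []
LOAD_FAST_LOAD_FAST a,c → push 29,1. Stack: [29, 1]
BINARY_OP - → 29 - 1 = 28. Stack: [28]
LOAD_CONST → push 3. Stack: [28, 3]
BINARY_OP + → 28 + 3 = 31. Stack: [31]
STORE_FAST u → u=31. Stack: []
LOAD_FAST_LOAD_FAST a,a → push 29,29. Stack: [29, 29]
BINARY_OP - → 29 - 29 = 0. Stack: [0]
LOAD_FAST_LOAD_FAST c,u → push 1,31. Stack: [0, 1, 31]
BINARY_OP - → 1 - 31 = -30. Stack: [0, -30]
BINARY_OP - → 0 - -30 = 30. Stack: [30]
STORE_FAST r → r=30. Stack: []
LOAD_CONST → push 1. Stack: [1]
LOAD_FAST p → push 75. Stack: [1, 75]
BINARY_OP // → 1 // 75 = 0. Stack: [0]
STORE_FAST y → y=0. Stack: []
LOAD_FAST_LOAD_FAST y,r → push 0,30. Stack: [0, 30]
BINARY_OP + → 0 + 30 = 30. Stack: [30]
LOAD_CONST → push 2. Stack: [30, 2]
BINARY_OP << → 30 << 2 = 120. Stack: [120]
STORE_FAST n → n=120. Stack: []
LOAD_FAST n → push 120. Stack: [120]
RETURN_VALUE → return 120.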